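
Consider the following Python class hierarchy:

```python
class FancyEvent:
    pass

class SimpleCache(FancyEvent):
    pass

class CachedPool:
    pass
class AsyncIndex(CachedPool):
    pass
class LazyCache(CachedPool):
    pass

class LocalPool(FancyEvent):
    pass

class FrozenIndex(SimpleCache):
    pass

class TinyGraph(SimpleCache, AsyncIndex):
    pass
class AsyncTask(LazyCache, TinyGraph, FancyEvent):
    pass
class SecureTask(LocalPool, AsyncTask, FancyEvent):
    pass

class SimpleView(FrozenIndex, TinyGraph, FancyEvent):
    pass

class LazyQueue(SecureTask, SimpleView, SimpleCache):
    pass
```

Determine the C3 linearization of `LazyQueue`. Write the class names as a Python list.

L[LazyQueue] = LazyQueue + merge(L[SecureTask], L[SimpleView], L[SimpleCache], [SecureTask SimpleView SimpleCache])
  take SecureTask:  [SecureTask LocalPool AsyncTask LazyCache TinyGraph SimpleCache FancyEvent AsyncIndex CachedPool object] + [SimpleView FrozenIndex TinyGraph SimpleCache FancyEvent AsyncIndex CachedPool object] + [SimpleCache FancyEvent object] + [SecureTask SimpleView SimpleCache]
  take LocalPool:  [LocalPool AsyncTask LazyCache TinyGraph SimpleCache FancyEvent AsyncIndex CachedPool object] + [SimpleView FrozenIndex TinyGraph SimpleCache FancyEvent AsyncIndex CachedPool object] + [SimpleCache FancyEvent object] + [SimpleView SimpleCache]
  take AsyncTask:  [AsyncTask LazyCache TinyGraph SimpleCache FancyEvent AsyncIndex CachedPool object] + [SimpleView FrozenIndex TinyGraph SimpleCache FancyEvent AsyncIndex CachedPool object] + [SimpleCache FancyEvent object] + [SimpleView SimpleCache]
  take LazyCache:  [LazyCache TinyGraph SimpleCache FancyEvent AsyncIndex CachedPool object] + [SimpleView FrozenIndex TinyGraph SimpleCache FancyEvent AsyncIndex CachedPool object] + [SimpleCache FancyEvent object] + [SimpleView SimpleCache]
  take SimpleView:  [TinyGraph SimpleCache FancyEvent AsyncIndex CachedPool object] + [SimpleView FrozenIndex TinyGraph SimpleCache FancyEvent AsyncIndex CachedPool object] + [SimpleCache FancyEvent object] + [SimpleView SimpleCache]
  take FrozenIndex:  [TinyGraph SimpleCache FancyEvent AsyncIndex CachedPool object] + [FrozenIndex TinyGraph SimpleCache FancyEvent AsyncIndex CachedPool object] + [SimpleCache FancyEvent object] + [SimpleCache]
  take TinyGraph:  [TinyGraph SimpleCache FancyEvent AsyncIndex CachedPool object] + [TinyGraph SimpleCache FancyEvent AsyncIndex CachedPool object] + [SimpleCache FancyEvent object] + [SimpleCache]
  take SimpleCache:  [SimpleCache FancyEvent AsyncIndex CachedPool object] + [SimpleCache FancyEvent AsyncIndex CachedPool object] + [SimpleCache FancyEvent object] + [SimpleCache]
  take FancyEvent:  [FancyEvent AsyncIndex CachedPool object] + [FancyEvent AsyncIndex CachedPool object] + [FancyEvent object]
  take AsyncIndex:  [AsyncIndex CachedPool object] + [AsyncIndex CachedPool object] + [object]
  take CachedPool:  [CachedPool object] + [CachedPool object] + [object]
  take object:  [object] + [object] + [object]

[LazyQueue, SecureTask, LocalPool, AsyncTask, LazyCache, SimpleView, FrozenIndex, TinyGraph, SimpleCache, FancyEvent, AsyncIndex, CachedPool, object]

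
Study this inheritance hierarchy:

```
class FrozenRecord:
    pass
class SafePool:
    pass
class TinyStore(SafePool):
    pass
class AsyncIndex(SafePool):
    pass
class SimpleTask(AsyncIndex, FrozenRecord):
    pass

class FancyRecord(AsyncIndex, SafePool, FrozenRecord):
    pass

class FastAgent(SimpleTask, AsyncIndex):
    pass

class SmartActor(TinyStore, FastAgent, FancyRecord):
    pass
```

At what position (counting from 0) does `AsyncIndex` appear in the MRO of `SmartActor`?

5

L[SmartActor] = SmartActor + merge(L[TinyStore], L[FastAgent], L[FancyRecord], [TinyStore FastAgent FancyRecord])
  take TinyStore:  [TinyStore SafePool object] + [FastAgent SimpleTask AsyncIndex SafePool FrozenRecord object] + [FancyRecord AsyncIndex SafePool FrozenRecord object] + [TinyStore FastAgent FancyRecord]
  take FastAgent:  [SafePool object] + [FastAgent SimpleTask AsyncIndex SafePool FrozenRecord object] + [FancyRecord AsyncIndex SafePool FrozenRecord object] + [FastAgent FancyRecord]
  take SimpleTask:  [SafePool object] + [SimpleTask AsyncIndex SafePool FrozenRecord object] + [FancyRecord AsyncIndex SafePool FrozenRecord object] + [FancyRecord]
  take FancyRecord:  [SafePool object] + [AsyncIndex SafePool FrozenRecord object] + [FancyRecord AsyncIndex SafePool FrozenRecord object] + [FancyRecord]
  take AsyncIndex:  [SafePool object] + [AsyncIndex SafePool FrozenRecord object] + [AsyncIndex SafePool FrozenRecord object]
  take SafePool:  [SafePool object] + [SafePool FrozenRecord object] + [SafePool FrozenRecord object]
  take FrozenRecord:  [object] + [FrozenRecord object] + [FrozenRecord object]
  take object:  [object] + [object] + [object]
MRO: SmartActor TinyStore FastAgent SimpleTask FancyRecord AsyncIndex SafePool FrozenRecord object
AsyncIndex sits at index 5.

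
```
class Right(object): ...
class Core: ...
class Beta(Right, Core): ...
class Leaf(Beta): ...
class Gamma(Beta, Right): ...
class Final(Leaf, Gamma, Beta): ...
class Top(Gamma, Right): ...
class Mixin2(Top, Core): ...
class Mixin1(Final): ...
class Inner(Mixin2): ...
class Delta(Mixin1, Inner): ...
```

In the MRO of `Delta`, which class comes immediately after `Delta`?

Mixin1

L[Delta] = Delta + merge(L[Mixin1], L[Inner], [Mixin1 Inner])
  take Mixin1:  [Mixin1 Final Leaf Gamma Beta Right Core object] + [Inner Mixin2 Top Gamma Beta Right Core object] + [Mixin1 Inner]
  take Final:  [Final Leaf Gamma Beta Right Core object] + [Inner Mixin2 Top Gamma Beta Right Core object] + [Inner]
  take Leaf:  [Leaf Gamma Beta Right Core object] + [Inner Mixin2 Top Gamma Beta Right Core object] + [Inner]
  take Inner:  [Gamma Beta Right Core object] + [Inner Mixin2 Top Gamma Beta Right Core object] + [Inner]
  take Mixin2:  [Gamma Beta Right Core object] + [Mixin2 Top Gamma Beta Right Core object]
  take Top:  [Gamma Beta Right Core object] + [Top Gamma Beta Right Core object]
  take Gamma:  [Gamma Beta Right Core object] + [Gamma Beta Right Core object]
  take Beta:  [Beta Right Core object] + [Beta Right Core object]
  take Right:  [Right Core object] + [Right Core object]
  take Core:  [Core object] + [Core object]
  take object:  [object] + [object]
MRO: Delta Mixin1 Final Leaf Inner Mixin2 Top Gamma Beta Right Core object
Delta is at position 0; next is Mixin1.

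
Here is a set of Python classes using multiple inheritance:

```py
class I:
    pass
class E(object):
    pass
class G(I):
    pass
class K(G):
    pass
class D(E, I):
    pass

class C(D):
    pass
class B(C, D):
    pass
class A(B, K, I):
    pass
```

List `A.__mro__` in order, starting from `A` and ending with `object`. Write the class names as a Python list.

L[A] = A + merge(L[B], L[K], L[I], [B K I])
  take B:  [B C D E I object] + [K G I object] + [I object] + [B K I]
  take C:  [C D E I object] + [K G I object] + [I object] + [K I]
  take D:  [D E I object] + [K G I object] + [I object] + [K I]
  take E:  [E I object] + [K G I object] + [I object] + [K I]
  take K:  [I object] + [K G I object] + [I object] + [K I]
  take G:  [I object] + [G I object] + [I object] + [I]
  take I:  [I object] + [I object] + [I object] + [I]
  take object:  [object] + [object] + [object]

[A, B, C, D, E, K, G, I, object]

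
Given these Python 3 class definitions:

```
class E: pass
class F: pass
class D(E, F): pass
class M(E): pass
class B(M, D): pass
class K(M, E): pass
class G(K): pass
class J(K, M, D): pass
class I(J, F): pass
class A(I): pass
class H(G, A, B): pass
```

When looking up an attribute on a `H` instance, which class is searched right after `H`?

G

L[H] = H + merge(L[G], L[A], L[B], [G A B])
  take G:  [G K M E object] + [A I J K M D E F object] + [B M D E F object] + [G A B]
  take A:  [K M E object] + [A I J K M D E F object] + [B M D E F object] + [A B]
  take I:  [K M E object] + [I J K M D E F object] + [B M D E F object] + [B]
  take J:  [K M E object] + [J K M D E F object] + [B M D E F object] + [B]
  take K:  [K M E object] + [K M D E F object] + [B M D E F object] + [B]
  take B:  [M E object] + [M D E F object] + [B M D E F object] + [B]
  take M:  [M E object] + [M D E F object] + [M D E F object]
  take D:  [E object] + [D E F object] + [D E F object]
  take E:  [E object] + [E F object] + [E F object]
  take F:  [object] + [F object] + [F object]
  take object:  [object] + [object] + [object]
MRO: H G A I J K B M D E F object
H is at position 0; next is G.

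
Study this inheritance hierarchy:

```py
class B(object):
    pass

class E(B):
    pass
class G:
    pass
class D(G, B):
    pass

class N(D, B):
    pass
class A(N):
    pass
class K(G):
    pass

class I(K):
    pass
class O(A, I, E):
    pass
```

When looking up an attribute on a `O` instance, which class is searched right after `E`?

B

L[O] = O + merge(L[A], L[I], L[E], [A I E])
  take A:  [A N D G B object] + [I K G object] + [E B object] + [A I E]
  take N:  [N D G B object] + [I K G object] + [E B object] + [I E]
  take D:  [D G B object] + [I K G object] + [E B object] + [I E]
  take I:  [G B object] + [I K G object] + [E B object] + [I E]
  take K:  [G B object] + [K G object] + [E B object] + [E]
  take G:  [G B object] + [G object] + [E B object] + [E]
  take E:  [B object] + [object] + [E B object] + [E]
  take B:  [B object] + [object] + [B object]
  take object:  [object] + [object] + [object]
MRO: O A N D I K G E B object
E is at position 7; next is B.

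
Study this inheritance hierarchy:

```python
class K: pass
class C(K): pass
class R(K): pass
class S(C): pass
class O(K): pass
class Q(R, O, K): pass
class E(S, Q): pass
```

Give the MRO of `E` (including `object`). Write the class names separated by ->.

L[E] = E + merge(L[S], L[Q], [S Q])
  take S:  [S C K object] + [Q R O K object] + [S Q]
  take C:  [C K object] + [Q R O K object] + [Q]
  take Q:  [K object] + [Q R O K object] + [Q]
  take R:  [K object] + [R O K object]
  take O:  [K object] + [O K object]
  take K:  [K object] + [K object]
  take object:  [object] + [object]

E -> S -> C -> Q -> R -> O -> K -> object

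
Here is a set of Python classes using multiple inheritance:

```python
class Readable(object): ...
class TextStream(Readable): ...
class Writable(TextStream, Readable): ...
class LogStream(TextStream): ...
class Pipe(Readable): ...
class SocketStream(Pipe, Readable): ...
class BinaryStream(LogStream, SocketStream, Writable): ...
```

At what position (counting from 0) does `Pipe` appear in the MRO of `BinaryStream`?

L[BinaryStream] = BinaryStream + merge(L[LogStream], L[SocketStream], L[Writable], [LogStream SocketStream Writable])
  take LogStream:  [LogStream TextStream Readable object] + [SocketStream Pipe Readable object] + [Writable TextStream Readable object] + [LogStream SocketStream Writable]
  take SocketStream:  [TextStream Readable object] + [SocketStream Pipe Readable object] + [Writable TextStream Readable object] + [SocketStream Writable]
  take Pipe:  [TextStream Readable object] + [Pipe Readable object] + [Writable TextStream Readable object] + [Writable]
  take Writable:  [TextStream Readable object] + [Readable object] + [Writable TextStream Readable object] + [Writable]
  take TextStream:  [TextStream Readable object] + [Readable object] + [TextStream Readable object]
  take Readable:  [Readable object] + [Readable object] + [Readable object]
  take object:  [object] + [object] + [object]
MRO: BinaryStream LogStream SocketStream Pipe Writable TextStream Readable object
Pipe sits at index 3.

3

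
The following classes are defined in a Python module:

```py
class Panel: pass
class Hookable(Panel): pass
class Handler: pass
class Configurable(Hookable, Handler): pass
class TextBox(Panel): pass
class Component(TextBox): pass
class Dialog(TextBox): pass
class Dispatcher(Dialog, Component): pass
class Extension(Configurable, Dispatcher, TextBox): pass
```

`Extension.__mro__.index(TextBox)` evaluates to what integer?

L[Extension] = Extension + merge(L[Configurable], L[Dispatcher], L[TextBox], [Configurable Dispatcher TextBox])
  take Configurable:  [Configurable Hookable Panel Handler object] + [Dispatcher Dialog Component TextBox Panel object] + [TextBox Panel object] + [Configurable Dispatcher TextBox]
  take Hookable:  [Hookable Panel Handler object] + [Dispatcher Dialog Component TextBox Panel object] + [TextBox Panel object] + [Dispatcher TextBox]
  take Dispatcher:  [Panel Handler object] + [Dispatcher Dialog Component TextBox Panel object] + [TextBox Panel object] + [Dispatcher TextBox]
  take Dialog:  [Panel Handler object] + [Dialog Component TextBox Panel object] + [TextBox Panel object] + [TextBox]
  take Component:  [Panel Handler object] + [Component TextBox Panel object] + [TextBox Panel object] + [TextBox]
  take TextBox:  [Panel Handler object] + [TextBox Panel object] + [TextBox Panel object] + [TextBox]
  take Panel:  [Panel Handler object] + [Panel object] + [Panel object]
  take Handler:  [Handler object] + [object] + [object]
  take object:  [object] + [object] + [object]
MRO: Extension Configurable Hookable Dispatcher Dialog Component TextBox Panel Handler object
TextBox sits at index 6.

6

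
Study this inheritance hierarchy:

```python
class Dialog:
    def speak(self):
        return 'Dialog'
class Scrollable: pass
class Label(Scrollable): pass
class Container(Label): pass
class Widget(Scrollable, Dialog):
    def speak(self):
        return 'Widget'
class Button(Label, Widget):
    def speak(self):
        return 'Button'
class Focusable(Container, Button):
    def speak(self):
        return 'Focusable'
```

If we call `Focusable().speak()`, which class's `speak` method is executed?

Focusable

L[Focusable] = Focusable + merge(L[Container], L[Button], [Container Button])
  take Container:  [Container Label Scrollable object] + [Button Label Widget Scrollable Dialog object] + [Container Button]
  take Button:  [Label Scrollable object] + [Button Label Widget Scrollable Dialog object] + [Button]
  take Label:  [Label Scrollable object] + [Label Widget Scrollable Dialog object]
  take Widget:  [Scrollable object] + [Widget Scrollable Dialog object]
  take Scrollable:  [Scrollable object] + [Scrollable Dialog object]
  take Dialog:  [object] + [Dialog object]
  take object:  [object] + [object]
MRO: Focusable Container Button Label Widget Scrollable Dialog object
speak is defined in: Button, Dialog, Focusable, Widget. First along the MRO is Focusable.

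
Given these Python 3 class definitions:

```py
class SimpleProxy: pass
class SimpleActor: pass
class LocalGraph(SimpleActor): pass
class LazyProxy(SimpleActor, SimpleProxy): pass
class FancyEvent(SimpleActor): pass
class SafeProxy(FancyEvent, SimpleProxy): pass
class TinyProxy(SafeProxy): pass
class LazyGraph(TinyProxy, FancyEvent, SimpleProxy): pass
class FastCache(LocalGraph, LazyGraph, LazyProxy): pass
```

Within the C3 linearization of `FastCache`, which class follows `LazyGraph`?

L[FastCache] = FastCache + merge(L[LocalGraph], L[LazyGraph], L[LazyProxy], [LocalGraph LazyGraph LazyProxy])
  take LocalGraph:  [LocalGraph SimpleActor object] + [LazyGraph TinyProxy SafeProxy FancyEvent SimpleActor SimpleProxy object] + [LazyProxy SimpleActor SimpleProxy object] + [LocalGraph LazyGraph LazyProxy]
  take LazyGraph:  [SimpleActor object] + [LazyGraph TinyProxy SafeProxy FancyEvent SimpleActor SimpleProxy object] + [LazyProxy SimpleActor SimpleProxy object] + [LazyGraph LazyProxy]
  take TinyProxy:  [SimpleActor object] + [TinyProxy SafeProxy FancyEvent SimpleActor SimpleProxy object] + [LazyProxy SimpleActor SimpleProxy object] + [LazyProxy]
  take SafeProxy:  [SimpleActor object] + [SafeProxy FancyEvent SimpleActor SimpleProxy object] + [LazyProxy SimpleActor SimpleProxy object] + [LazyProxy]
  take FancyEvent:  [SimpleActor object] + [FancyEvent SimpleActor SimpleProxy object] + [LazyProxy SimpleActor SimpleProxy object] + [LazyProxy]
  take LazyProxy:  [SimpleActor object] + [SimpleActor SimpleProxy object] + [LazyProxy SimpleActor SimpleProxy object] + [LazyProxy]
  take SimpleActor:  [SimpleActor object] + [SimpleActor SimpleProxy object] + [SimpleActor SimpleProxy object]
  take SimpleProxy:  [object] + [SimpleProxy object] + [SimpleProxy object]
  take object:  [object] + [object] + [object]
MRO: FastCache LocalGraph LazyGraph TinyProxy SafeProxy FancyEvent LazyProxy SimpleActor SimpleProxy object
LazyGraph is at position 2; next is TinyProxy.

TinyProxy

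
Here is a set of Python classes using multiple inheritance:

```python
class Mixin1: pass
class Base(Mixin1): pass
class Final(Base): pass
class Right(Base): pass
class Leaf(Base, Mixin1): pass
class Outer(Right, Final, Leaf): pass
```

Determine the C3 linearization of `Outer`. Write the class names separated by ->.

Outer -> Right -> Final -> Leaf -> Base -> Mixin1 -> object

L[Outer] = Outer + merge(L[Right], L[Final], L[Leaf], [Right Final Leaf])
  take Right:  [Right Base Mixin1 object] + [Final Base Mixin1 object] + [Leaf Base Mixin1 object] + [Right Final Leaf]
  take Final:  [Base Mixin1 object] + [Final Base Mixin1 object] + [Leaf Base Mixin1 object] + [Final Leaf]
  take Leaf:  [Base Mixin1 object] + [Base Mixin1 object] + [Leaf Base Mixin1 object] + [Leaf]
  take Base:  [Base Mixin1 object] + [Base Mixin1 object] + [Base Mixin1 object]
  take Mixin1:  [Mixin1 object] + [Mixin1 object] + [Mixin1 object]
  take object:  [object] + [object] + [object]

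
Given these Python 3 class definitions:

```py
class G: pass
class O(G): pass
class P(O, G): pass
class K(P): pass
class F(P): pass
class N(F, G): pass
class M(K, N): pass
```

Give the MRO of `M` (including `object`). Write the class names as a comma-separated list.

L[M] = M + merge(L[K], L[N], [K N])
  take K:  [K P O G object] + [N F P O G object] + [K N]
  take N:  [P O G object] + [N F P O G object] + [N]
  take F:  [P O G object] + [F P O G object]
  take P:  [P O G object] + [P O G object]
  take O:  [O G object] + [O G object]
  take G:  [G object] + [G object]
  take object:  [object] + [object]

M, K, N, F, P, O, G, object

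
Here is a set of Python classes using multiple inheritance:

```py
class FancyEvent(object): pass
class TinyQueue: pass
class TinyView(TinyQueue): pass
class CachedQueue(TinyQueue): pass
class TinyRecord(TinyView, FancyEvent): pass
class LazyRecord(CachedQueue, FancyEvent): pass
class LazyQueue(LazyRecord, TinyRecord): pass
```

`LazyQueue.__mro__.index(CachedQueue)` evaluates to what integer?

L[LazyQueue] = LazyQueue + merge(L[LazyRecord], L[TinyRecord], [LazyRecord TinyRecord])
  take LazyRecord:  [LazyRecord CachedQueue TinyQueue FancyEvent object] + [TinyRecord TinyView TinyQueue FancyEvent object] + [LazyRecord TinyRecord]
  take CachedQueue:  [CachedQueue TinyQueue FancyEvent object] + [TinyRecord TinyView TinyQueue FancyEvent object] + [TinyRecord]
  take TinyRecord:  [TinyQueue FancyEvent object] + [TinyRecord TinyView TinyQueue FancyEvent object] + [TinyRecord]
  take TinyView:  [TinyQueue FancyEvent object] + [TinyView TinyQueue FancyEvent object]
  take TinyQueue:  [TinyQueue FancyEvent object] + [TinyQueue FancyEvent object]
  take FancyEvent:  [FancyEvent object] + [FancyEvent object]
  take object:  [object] + [object]
MRO: LazyQueue LazyRecord CachedQueue TinyRecord TinyView TinyQueue FancyEvent object
CachedQueue sits at index 2.

2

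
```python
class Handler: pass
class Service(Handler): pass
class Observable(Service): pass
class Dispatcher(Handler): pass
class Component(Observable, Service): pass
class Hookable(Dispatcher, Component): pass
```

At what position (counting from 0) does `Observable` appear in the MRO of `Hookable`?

3

L[Hookable] = Hookable + merge(L[Dispatcher], L[Component], [Dispatcher Component])
  take Dispatcher:  [Dispatcher Handler object] + [Component Observable Service Handler object] + [Dispatcher Component]
  take Component:  [Handler object] + [Component Observable Service Handler object] + [Component]
  take Observable:  [Handler object] + [Observable Service Handler object]
  take Service:  [Handler object] + [Service Handler object]
  take Handler:  [Handler object] + [Handler object]
  take object:  [object] + [object]
MRO: Hookable Dispatcher Component Observable Service Handler object
Observable sits at index 3.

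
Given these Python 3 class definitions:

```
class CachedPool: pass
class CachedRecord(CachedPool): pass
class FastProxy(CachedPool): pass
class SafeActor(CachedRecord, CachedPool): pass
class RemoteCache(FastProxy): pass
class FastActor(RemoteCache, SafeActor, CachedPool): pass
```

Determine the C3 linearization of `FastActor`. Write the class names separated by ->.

FastActor -> RemoteCache -> FastProxy -> SafeActor -> CachedRecord -> CachedPool -> object

L[FastActor] = FastActor + merge(L[RemoteCache], L[SafeActor], L[CachedPool], [RemoteCache SafeActor CachedPool])
  take RemoteCache:  [RemoteCache FastProxy CachedPool object] + [SafeActor CachedRecord CachedPool object] + [CachedPool object] + [RemoteCache SafeActor CachedPool]
  take FastProxy:  [FastProxy CachedPool object] + [SafeActor CachedRecord CachedPool object] + [CachedPool object] + [SafeActor CachedPool]
  take SafeActor:  [CachedPool object] + [SafeActor CachedRecord CachedPool object] + [CachedPool object] + [SafeActor CachedPool]
  take CachedRecord:  [CachedPool object] + [CachedRecord CachedPool object] + [CachedPool object] + [CachedPool]
  take CachedPool:  [CachedPool object] + [CachedPool object] + [CachedPool object] + [CachedPool]
  take object:  [object] + [object] + [object]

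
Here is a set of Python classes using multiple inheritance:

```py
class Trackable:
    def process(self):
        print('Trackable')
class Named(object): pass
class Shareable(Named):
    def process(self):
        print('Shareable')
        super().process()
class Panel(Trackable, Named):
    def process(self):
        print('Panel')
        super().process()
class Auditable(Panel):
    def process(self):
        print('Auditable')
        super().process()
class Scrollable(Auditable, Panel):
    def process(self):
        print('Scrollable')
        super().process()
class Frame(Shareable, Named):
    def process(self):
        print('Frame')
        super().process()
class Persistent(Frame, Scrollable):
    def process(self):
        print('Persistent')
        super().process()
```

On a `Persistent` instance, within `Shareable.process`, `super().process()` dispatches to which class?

L[Persistent] = Persistent + merge(L[Frame], L[Scrollable], [Frame Scrollable])
  take Frame:  [Frame Shareable Named object] + [Scrollable Auditable Panel Trackable Named object] + [Frame Scrollable]
  take Shareable:  [Shareable Named object] + [Scrollable Auditable Panel Trackable Named object] + [Scrollable]
  take Scrollable:  [Named object] + [Scrollable Auditable Panel Trackable Named object] + [Scrollable]
  take Auditable:  [Named object] + [Auditable Panel Trackable Named object]
  take Panel:  [Named object] + [Panel Trackable Named object]
  take Trackable:  [Named object] + [Trackable Named object]
  take Named:  [Named object] + [Named object]
  take object:  [object] + [object]
MRO: Persistent Frame Shareable Scrollable Auditable Panel Trackable Named object
super() in Shareable.process on a Persistent instance goes to the class after Shareable in Persistent's MRO: Scrollable.

Scrollable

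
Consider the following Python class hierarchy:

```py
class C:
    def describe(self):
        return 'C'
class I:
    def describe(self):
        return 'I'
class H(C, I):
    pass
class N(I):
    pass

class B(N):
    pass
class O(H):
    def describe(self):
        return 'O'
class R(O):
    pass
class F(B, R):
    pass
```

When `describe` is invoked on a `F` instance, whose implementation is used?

O

L[F] = F + merge(L[B], L[R], [B R])
  take B:  [B N I object] + [R O H C I object] + [B R]
  take N:  [N I object] + [R O H C I object] + [R]
  take R:  [I object] + [R O H C I object] + [R]
  take O:  [I object] + [O H C I object]
  take H:  [I object] + [H C I object]
  take C:  [I object] + [C I object]
  take I:  [I object] + [I object]
  take object:  [object] + [object]
MRO: F B N R O H C I object
describe is defined in: C, I, O. First along the MRO is O.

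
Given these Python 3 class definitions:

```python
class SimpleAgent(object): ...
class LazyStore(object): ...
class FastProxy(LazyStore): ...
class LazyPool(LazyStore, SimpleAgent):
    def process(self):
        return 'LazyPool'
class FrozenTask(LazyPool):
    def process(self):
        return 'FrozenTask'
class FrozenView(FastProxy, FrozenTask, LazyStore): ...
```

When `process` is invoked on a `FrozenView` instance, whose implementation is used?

FrozenTask

L[FrozenView] = FrozenView + merge(L[FastProxy], L[FrozenTask], L[LazyStore], [FastProxy FrozenTask LazyStore])
  take FastProxy:  [FastProxy LazyStore object] + [FrozenTask LazyPool LazyStore SimpleAgent object] + [LazyStore object] + [FastProxy FrozenTask LazyStore]
  take FrozenTask:  [LazyStore object] + [FrozenTask LazyPool LazyStore SimpleAgent object] + [LazyStore object] + [FrozenTask LazyStore]
  take LazyPool:  [LazyStore object] + [LazyPool LazyStore SimpleAgent object] + [LazyStore object] + [LazyStore]
  take LazyStore:  [LazyStore object] + [LazyStore SimpleAgent object] + [LazyStore object] + [LazyStore]
  take SimpleAgent:  [object] + [SimpleAgent object] + [object]
  take object:  [object] + [object] + [object]
MRO: FrozenView FastProxy FrozenTask LazyPool LazyStore SimpleAgent object
process is defined in: FrozenTask, LazyPool. First along the MRO is FrozenTask.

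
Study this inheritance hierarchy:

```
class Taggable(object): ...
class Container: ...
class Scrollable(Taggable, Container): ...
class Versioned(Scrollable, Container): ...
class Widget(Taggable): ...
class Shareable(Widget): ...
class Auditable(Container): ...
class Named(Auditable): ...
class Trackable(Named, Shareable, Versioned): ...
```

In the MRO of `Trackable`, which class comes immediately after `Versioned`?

L[Trackable] = Trackable + merge(L[Named], L[Shareable], L[Versioned], [Named Shareable Versioned])
  take Named:  [Named Auditable Container object] + [Shareable Widget Taggable object] + [Versioned Scrollable Taggable Container object] + [Named Shareable Versioned]
  take Auditable:  [Auditable Container object] + [Shareable Widget Taggable object] + [Versioned Scrollable Taggable Container object] + [Shareable Versioned]
  take Shareable:  [Container object] + [Shareable Widget Taggable object] + [Versioned Scrollable Taggable Container object] + [Shareable Versioned]
  take Widget:  [Container object] + [Widget Taggable object] + [Versioned Scrollable Taggable Container object] + [Versioned]
  take Versioned:  [Container object] + [Taggable object] + [Versioned Scrollable Taggable Container object] + [Versioned]
  take Scrollable:  [Container object] + [Taggable object] + [Scrollable Taggable Container object]
  take Taggable:  [Container object] + [Taggable object] + [Taggable Container object]
  take Container:  [Container object] + [object] + [Container object]
  take object:  [object] + [object] + [object]
MRO: Trackable Named Auditable Shareable Widget Versioned Scrollable Taggable Container object
Versioned is at position 5; next is Scrollable.

Scrollable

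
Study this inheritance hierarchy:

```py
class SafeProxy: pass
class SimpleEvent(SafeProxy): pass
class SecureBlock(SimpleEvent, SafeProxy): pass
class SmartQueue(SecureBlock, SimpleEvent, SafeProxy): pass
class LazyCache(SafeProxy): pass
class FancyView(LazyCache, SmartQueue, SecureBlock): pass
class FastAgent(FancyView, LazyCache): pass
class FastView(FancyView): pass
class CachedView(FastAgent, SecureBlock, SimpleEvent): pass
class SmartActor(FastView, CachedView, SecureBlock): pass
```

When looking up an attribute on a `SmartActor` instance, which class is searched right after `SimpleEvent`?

SafeProxy

L[SmartActor] = SmartActor + merge(L[FastView], L[CachedView], L[SecureBlock], [FastView CachedView SecureBlock])
  take FastView:  [FastView FancyView LazyCache SmartQueue SecureBlock SimpleEvent SafeProxy object] + [CachedView FastAgent FancyView LazyCache SmartQueue SecureBlock SimpleEvent SafeProxy object] + [SecureBlock SimpleEvent SafeProxy object] + [FastView CachedView SecureBlock]
  take CachedView:  [FancyView LazyCache SmartQueue SecureBlock SimpleEvent SafeProxy object] + [CachedView FastAgent FancyView LazyCache SmartQueue SecureBlock SimpleEvent SafeProxy object] + [SecureBlock SimpleEvent SafeProxy object] + [CachedView SecureBlock]
  take FastAgent:  [FancyView LazyCache SmartQueue SecureBlock SimpleEvent SafeProxy object] + [FastAgent FancyView LazyCache SmartQueue SecureBlock SimpleEvent SafeProxy object] + [SecureBlock SimpleEvent SafeProxy object] + [SecureBlock]
  take FancyView:  [FancyView LazyCache SmartQueue SecureBlock SimpleEvent SafeProxy object] + [FancyView LazyCache SmartQueue SecureBlock SimpleEvent SafeProxy object] + [SecureBlock SimpleEvent SafeProxy object] + [SecureBlock]
  take LazyCache:  [LazyCache SmartQueue SecureBlock SimpleEvent SafeProxy object] + [LazyCache SmartQueue SecureBlock SimpleEvent SafeProxy object] + [SecureBlock SimpleEvent SafeProxy object] + [SecureBlock]
  take SmartQueue:  [SmartQueue SecureBlock SimpleEvent SafeProxy object] + [SmartQueue SecureBlock SimpleEvent SafeProxy object] + [SecureBlock SimpleEvent SafeProxy object] + [SecureBlock]
  take SecureBlock:  [SecureBlock SimpleEvent SafeProxy object] + [SecureBlock SimpleEvent SafeProxy object] + [SecureBlock SimpleEvent SafeProxy object] + [SecureBlock]
  take SimpleEvent:  [SimpleEvent SafeProxy object] + [SimpleEvent SafeProxy object] + [SimpleEvent SafeProxy object]
  take SafeProxy:  [SafeProxy object] + [SafeProxy object] + [SafeProxy object]
  take object:  [object] + [object] + [object]
MRO: SmartActor FastView CachedView FastAgent FancyView LazyCache SmartQueue SecureBlock SimpleEvent SafeProxy object
SimpleEvent is at position 8; next is SafeProxy.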